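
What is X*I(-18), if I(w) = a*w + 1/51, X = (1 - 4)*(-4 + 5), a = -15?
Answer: -13771/17 ≈ -810.06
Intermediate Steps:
X = -3 (X = -3*1 = -3)
I(w) = 1/51 - 15*w (I(w) = -15*w + 1/51 = 1/51 - 15*w)
X*I(-18) = -3*(1/51 - 15*(-18)) = -3*(1/51 + 270) = -3*13771/51 = -13771/17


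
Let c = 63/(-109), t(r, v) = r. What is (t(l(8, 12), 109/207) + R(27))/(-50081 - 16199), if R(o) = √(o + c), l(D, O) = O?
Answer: -3/16570 - 3*√545/903065 ≈ -0.00025860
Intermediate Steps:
c = -63/109 (c = 63*(-1/109) = -63/109 ≈ -0.57798)
R(o) = √(-63/109 + o) (R(o) = √(o - 63/109) = √(-63/109 + o))
(t(l(8, 12), 109/207) + R(27))/(-50081 - 16199) = (12 + √(-6867 + 11881*27)/109)/(-50081 - 16199) = (12 + √(-6867 + 320787)/109)/(-66280) = (12 + √313920/109)*(-1/66280) = (12 + (24*√545)/109)*(-1/66280) = (12 + 24*√545/109)*(-1/66280) = -3/16570 - 3*√545/903065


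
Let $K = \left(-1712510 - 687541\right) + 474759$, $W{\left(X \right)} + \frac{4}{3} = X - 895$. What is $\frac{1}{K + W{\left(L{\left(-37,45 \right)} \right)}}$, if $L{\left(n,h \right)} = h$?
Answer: $- \frac{3}{5778430} \approx -5.1917 \cdot 10^{-7}$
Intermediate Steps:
$W{\left(X \right)} = - \frac{2689}{3} + X$ ($W{\left(X \right)} = - \frac{4}{3} + \left(X - 895\right) = - \frac{4}{3} + \left(-895 + X\right) = - \frac{2689}{3} + X$)
$K = -1925292$ ($K = -2400051 + 474759 = -1925292$)
$\frac{1}{K + W{\left(L{\left(-37,45 \right)} \right)}} = \frac{1}{-1925292 + \left(- \frac{2689}{3} + 45\right)} = \frac{1}{-1925292 - \frac{2554}{3}} = \frac{1}{- \frac{5778430}{3}} = - \frac{3}{5778430}$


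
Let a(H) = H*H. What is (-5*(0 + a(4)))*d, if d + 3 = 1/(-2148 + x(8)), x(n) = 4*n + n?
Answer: 126500/527 ≈ 240.04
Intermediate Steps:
a(H) = H**2
x(n) = 5*n
d = -6325/2108 (d = -3 + 1/(-2148 + 5*8) = -3 + 1/(-2148 + 40) = -3 + 1/(-2108) = -3 - 1/2108 = -6325/2108 ≈ -3.0005)
(-5*(0 + a(4)))*d = -5*(0 + 4**2)*(-6325/2108) = -5*(0 + 16)*(-6325/2108) = -5*16*(-6325/2108) = -80*(-6325/2108) = 126500/527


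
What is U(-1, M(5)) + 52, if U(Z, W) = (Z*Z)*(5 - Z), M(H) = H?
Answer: 58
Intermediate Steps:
U(Z, W) = Z**2*(5 - Z)
U(-1, M(5)) + 52 = (-1)**2*(5 - 1*(-1)) + 52 = 1*(5 + 1) + 52 = 1*6 + 52 = 6 + 52 = 58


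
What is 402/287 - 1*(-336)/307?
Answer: 219846/88109 ≈ 2.4952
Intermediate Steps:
402/287 - 1*(-336)/307 = 402*(1/287) + 336*(1/307) = 402/287 + 336/307 = 219846/88109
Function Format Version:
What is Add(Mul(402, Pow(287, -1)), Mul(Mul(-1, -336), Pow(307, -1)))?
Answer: Rational(219846, 88109) ≈ 2.4952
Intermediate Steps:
Add(Mul(402, Pow(287, -1)), Mul(Mul(-1, -336), Pow(307, -1))) = Add(Mul(402, Rational(1, 287)), Mul(336, Rational(1, 307))) = Add(Rational(402, 287), Rational(336, 307)) = Rational(219846, 88109)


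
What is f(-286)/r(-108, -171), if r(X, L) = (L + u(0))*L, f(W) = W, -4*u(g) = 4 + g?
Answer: -143/14706 ≈ -0.0097239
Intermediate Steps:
u(g) = -1 - g/4 (u(g) = -(4 + g)/4 = -1 - g/4)
r(X, L) = L*(-1 + L) (r(X, L) = (L + (-1 - 1/4*0))*L = (L + (-1 + 0))*L = (L - 1)*L = (-1 + L)*L = L*(-1 + L))
f(-286)/r(-108, -171) = -286*(-1/(171*(-1 - 171))) = -286/((-171*(-172))) = -286/29412 = -286*1/29412 = -143/14706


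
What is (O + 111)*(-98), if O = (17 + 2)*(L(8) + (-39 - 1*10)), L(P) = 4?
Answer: 72912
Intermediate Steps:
O = -855 (O = (17 + 2)*(4 + (-39 - 1*10)) = 19*(4 + (-39 - 10)) = 19*(4 - 49) = 19*(-45) = -855)
(O + 111)*(-98) = (-855 + 111)*(-98) = -744*(-98) = 72912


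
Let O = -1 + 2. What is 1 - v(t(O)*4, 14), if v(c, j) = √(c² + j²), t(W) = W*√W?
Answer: 1 - 2*√53 ≈ -13.560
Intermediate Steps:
O = 1
t(W) = W^(3/2)
1 - v(t(O)*4, 14) = 1 - √((1^(3/2)*4)² + 14²) = 1 - √((1*4)² + 196) = 1 - √(4² + 196) = 1 - √(16 + 196) = 1 - √212 = 1 - 2*√53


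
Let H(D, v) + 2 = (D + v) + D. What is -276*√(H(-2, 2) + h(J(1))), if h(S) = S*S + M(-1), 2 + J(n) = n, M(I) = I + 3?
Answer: -276*I ≈ -276.0*I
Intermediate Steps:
M(I) = 3 + I
J(n) = -2 + n
H(D, v) = -2 + v + 2*D (H(D, v) = -2 + ((D + v) + D) = -2 + (v + 2*D) = -2 + v + 2*D)
h(S) = 2 + S² (h(S) = S*S + (3 - 1) = S² + 2 = 2 + S²)
-276*√(H(-2, 2) + h(J(1))) = -276*√((-2 + 2 + 2*(-2)) + (2 + (-2 + 1)²)) = -276*√((-2 + 2 - 4) + (2 + (-1)²)) = -276*√(-4 + (2 + 1)) = -276*√(-4 + 3) = -276*I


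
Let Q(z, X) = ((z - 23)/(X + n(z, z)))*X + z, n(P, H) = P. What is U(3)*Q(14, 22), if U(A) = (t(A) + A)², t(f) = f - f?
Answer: 153/2 ≈ 76.500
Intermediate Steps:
t(f) = 0
U(A) = A² (U(A) = (0 + A)² = A²)
Q(z, X) = z + X*(-23 + z)/(X + z) (Q(z, X) = ((z - 23)/(X + z))*X + z = ((-23 + z)/(X + z))*X + z = X*(-23 + z)/(X + z) + z = z + X*(-23 + z)/(X + z))
U(3)*Q(14, 22) = 3²*((14² - 23*22 + 2*22*14)/(22 + 14)) = 9*((196 - 506 + 616)/36) = 9*((1/36)*306) = 9*(17/2) = 153/2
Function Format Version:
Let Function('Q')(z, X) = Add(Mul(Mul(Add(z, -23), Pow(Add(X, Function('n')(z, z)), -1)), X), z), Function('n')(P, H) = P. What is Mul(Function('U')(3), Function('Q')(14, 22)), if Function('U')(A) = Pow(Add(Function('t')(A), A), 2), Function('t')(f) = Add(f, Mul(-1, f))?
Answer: Rational(153, 2) ≈ 76.500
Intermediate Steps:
Function('t')(f) = 0
Function('U')(A) = Pow(A, 2) (Function('U')(A) = Pow(Add(0, A), 2) = Pow(A, 2))
Function('Q')(z, X) = Add(z, Mul(X, Pow(Add(X, z), -1), Add(-23, z))) (Function('Q')(z, X) = Add(Mul(Mul(Add(z, -23), Pow(Add(X, z), -1)), X), z) = Add(Mul(Mul(Add(-23, z), Pow(Add(X, z), -1)), X), z) = Add(Mul(Mul(Pow(Add(X, z), -1), Add(-23, z)), X), z) = Add(Mul(X, Pow(Add(X, z), -1), Add(-23, z)), z) = Add(z, Mul(X, Pow(Add(X, z), -1), Add(-23, z))))
Mul(Function('U')(3), Function('Q')(14, 22)) = Mul(Pow(3, 2), Mul(Pow(Add(22, 14), -1), Add(Pow(14, 2), Mul(-23, 22), Mul(2, 22, 14)))) = Mul(9, Mul(Pow(36, -1), Add(196, -506, 616))) = Mul(9, Mul(Rational(1, 36), 306)) = Mul(9, Rational(17, 2)) = Rational(153, 2)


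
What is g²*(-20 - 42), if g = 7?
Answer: -3038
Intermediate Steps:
g²*(-20 - 42) = 7²*(-20 - 42) = 49*(-62) = -3038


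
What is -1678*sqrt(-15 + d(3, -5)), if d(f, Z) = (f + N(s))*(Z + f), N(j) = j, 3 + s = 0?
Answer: -1678*I*sqrt(15) ≈ -6498.9*I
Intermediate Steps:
s = -3 (s = -3 + 0 = -3)
d(f, Z) = (-3 + f)*(Z + f) (d(f, Z) = (f - 3)*(Z + f) = (-3 + f)*(Z + f))
-1678*sqrt(-15 + d(3, -5)) = -1678*sqrt(-15 + (3**2 - 3*(-5) - 3*3 - 5*3)) = -1678*sqrt(-15 + (9 + 15 - 9 - 15)) = -1678*sqrt(-15 + 0) = -1678*I*sqrt(15)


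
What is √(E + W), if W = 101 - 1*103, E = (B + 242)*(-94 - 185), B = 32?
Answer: 4*I*√4778 ≈ 276.49*I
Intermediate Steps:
E = -76446 (E = (32 + 242)*(-94 - 185) = 274*(-279) = -76446)
W = -2 (W = 101 - 103 = -2)
√(E + W) = √(-76446 - 2) = √(-76448) = 4*I*√4778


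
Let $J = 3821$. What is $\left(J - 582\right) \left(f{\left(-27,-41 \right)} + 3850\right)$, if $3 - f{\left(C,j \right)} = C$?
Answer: $12567320$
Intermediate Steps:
$f{\left(C,j \right)} = 3 - C$
$\left(J - 582\right) \left(f{\left(-27,-41 \right)} + 3850\right) = \left(3821 - 582\right) \left(\left(3 - -27\right) + 3850\right) = 3239 \left(\left(3 + 27\right) + 3850\right) = 3239 \left(30 + 3850\right) = 3239 \cdot 3880 = 12567320$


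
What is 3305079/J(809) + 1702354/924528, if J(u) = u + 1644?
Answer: 139082452367/103084872 ≈ 1349.2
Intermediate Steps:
J(u) = 1644 + u
3305079/J(809) + 1702354/924528 = 3305079/(1644 + 809) + 1702354/924528 = 3305079/2453 + 1702354*(1/924528) = 3305079*(1/2453) + 851177/462264 = 3305079/2453 + 851177/462264 = 139082452367/103084872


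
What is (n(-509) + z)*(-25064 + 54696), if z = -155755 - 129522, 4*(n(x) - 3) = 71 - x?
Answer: -8448942528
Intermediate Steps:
n(x) = 83/4 - x/4 (n(x) = 3 + (71 - x)/4 = 3 + (71/4 - x/4) = 83/4 - x/4)
z = -285277
(n(-509) + z)*(-25064 + 54696) = ((83/4 - ¼*(-509)) - 285277)*(-25064 + 54696) = ((83/4 + 509/4) - 285277)*29632 = (148 - 285277)*29632 = -285129*29632 = -8448942528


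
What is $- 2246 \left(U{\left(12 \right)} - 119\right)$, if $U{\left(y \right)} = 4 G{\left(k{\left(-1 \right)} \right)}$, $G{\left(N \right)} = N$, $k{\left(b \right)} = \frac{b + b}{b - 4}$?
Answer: $\frac{1318402}{5} \approx 2.6368 \cdot 10^{5}$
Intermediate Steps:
$k{\left(b \right)} = \frac{2 b}{-4 + b}$
$U{\left(y \right)} = \frac{8}{5}$ ($U{\left(y \right)} = 4 \cdot 2 \left(-1\right) \frac{1}{-4 - 1} = 4 \cdot 2 \left(-1\right) \frac{1}{-5} = 4 \cdot 2 \left(-1\right) \left(- \frac{1}{5}\right) = 4 \cdot \frac{2}{5} = \frac{8}{5}$)
$- 2246 \left(U{\left(12 \right)} - 119\right) = - 2246 \left(\frac{8}{5} - 119\right) = \left(-2246\right) \left(- \frac{587}{5}\right) = \frac{1318402}{5}$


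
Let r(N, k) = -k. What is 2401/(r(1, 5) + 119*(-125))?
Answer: -2401/14880 ≈ -0.16136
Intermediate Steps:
2401/(r(1, 5) + 119*(-125)) = 2401/(-1*5 + 119*(-125)) = 2401/(-5 - 14875) = 2401/(-14880) = 2401*(-1/14880) = -2401/14880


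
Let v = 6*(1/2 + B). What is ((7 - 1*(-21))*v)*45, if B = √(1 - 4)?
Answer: 3780 + 7560*I*√3 ≈ 3780.0 + 13094.0*I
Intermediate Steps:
B = I*√3 (B = √(-3) = I*√3 ≈ 1.732*I)
v = 3 + 6*I*√3 (v = 6*(1/2 + I*√3) = 6*(½ + I*√3) = 3 + 6*I*√3 ≈ 3.0 + 10.392*I)
((7 - 1*(-21))*v)*45 = ((7 - 1*(-21))*(3 + 6*I*√3))*45 = ((7 + 21)*(3 + 6*I*√3))*45 = (28*(3 + 6*I*√3))*45 = (84 + 168*I*√3)*45 = 3780 + 7560*I*√3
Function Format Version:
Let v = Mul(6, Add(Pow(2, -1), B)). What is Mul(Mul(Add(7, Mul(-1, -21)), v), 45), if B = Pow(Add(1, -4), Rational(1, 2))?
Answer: Add(3780, Mul(7560, I, Pow(3, Rational(1, 2)))) ≈ Add(3780.0, Mul(13094., I))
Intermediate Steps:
B = Mul(I, Pow(3, Rational(1, 2))) (B = Pow(-3, Rational(1, 2)) = Mul(I, Pow(3, Rational(1, 2))) ≈ Mul(1.7320, I))
v = Add(3, Mul(6, I, Pow(3, Rational(1, 2)))) (v = Mul(6, Add(Pow(2, -1), Mul(I, Pow(3, Rational(1, 2))))) = Mul(6, Add(Rational(1, 2), Mul(I, Pow(3, Rational(1, 2))))) = Add(3, Mul(6, I, Pow(3, Rational(1, 2)))) ≈ Add(3.0000, Mul(10.392, I)))
Mul(Mul(Add(7, Mul(-1, -21)), v), 45) = Mul(Mul(Add(7, Mul(-1, -21)), Add(3, Mul(6, I, Pow(3, Rational(1, 2))))), 45) = Mul(Mul(Add(7, 21), Add(3, Mul(6, I, Pow(3, Rational(1, 2))))), 45) = Mul(Mul(28, Add(3, Mul(6, I, Pow(3, Rational(1, 2))))), 45) = Mul(Add(84, Mul(168, I, Pow(3, Rational(1, 2)))), 45) = Add(3780, Mul(7560, I, Pow(3, Rational(1, 2))))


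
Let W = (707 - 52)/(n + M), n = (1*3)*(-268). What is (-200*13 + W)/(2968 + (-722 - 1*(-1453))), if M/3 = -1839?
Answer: -16435255/23381379 ≈ -0.70292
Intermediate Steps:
M = -5517 (M = 3*(-1839) = -5517)
n = -804 (n = 3*(-268) = -804)
W = -655/6321 (W = (707 - 52)/(-804 - 5517) = 655/(-6321) = 655*(-1/6321) = -655/6321 ≈ -0.10362)
(-200*13 + W)/(2968 + (-722 - 1*(-1453))) = (-200*13 - 655/6321)/(2968 + (-722 - 1*(-1453))) = (-2600 - 655/6321)/(2968 + (-722 + 1453)) = -16435255/(6321*(2968 + 731)) = -16435255/6321/3699 = -16435255/6321*1/3699 = -16435255/23381379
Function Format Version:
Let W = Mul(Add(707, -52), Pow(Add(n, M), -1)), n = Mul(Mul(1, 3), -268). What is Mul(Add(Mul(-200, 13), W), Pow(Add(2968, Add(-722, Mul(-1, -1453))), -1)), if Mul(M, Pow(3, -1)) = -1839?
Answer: Rational(-16435255, 23381379) ≈ -0.70292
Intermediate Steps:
M = -5517 (M = Mul(3, -1839) = -5517)
n = -804 (n = Mul(3, -268) = -804)
W = Rational(-655, 6321) (W = Mul(Add(707, -52), Pow(Add(-804, -5517), -1)) = Mul(655, Pow(-6321, -1)) = Mul(655, Rational(-1, 6321)) = Rational(-655, 6321) ≈ -0.10362)
Mul(Add(Mul(-200, 13), W), Pow(Add(2968, Add(-722, Mul(-1, -1453))), -1)) = Mul(Add(Mul(-200, 13), Rational(-655, 6321)), Pow(Add(2968, Add(-722, Mul(-1, -1453))), -1)) = Mul(Add(-2600, Rational(-655, 6321)), Pow(Add(2968, Add(-722, 1453)), -1)) = Mul(Rational(-16435255, 6321), Pow(Add(2968, 731), -1)) = Mul(Rational(-16435255, 6321), Pow(3699, -1)) = Mul(Rational(-16435255, 6321), Rational(1, 3699)) = Rational(-16435255, 23381379)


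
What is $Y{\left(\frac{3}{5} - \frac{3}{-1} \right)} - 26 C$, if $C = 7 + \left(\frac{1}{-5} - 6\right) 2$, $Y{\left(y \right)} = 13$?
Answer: $\frac{767}{5} \approx 153.4$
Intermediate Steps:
$C = - \frac{27}{5}$ ($C = 7 + \left(- \frac{1}{5} - 6\right) 2 = 7 - \frac{62}{5} = - \frac{27}{5} \approx -5.4$)
$Y{\left(\frac{3}{5} - \frac{3}{-1} \right)} - 26 C = 13 - - \frac{702}{5} = 13 + \frac{702}{5} = \frac{767}{5}$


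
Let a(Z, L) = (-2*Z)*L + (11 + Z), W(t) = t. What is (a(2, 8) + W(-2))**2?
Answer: 441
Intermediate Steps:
a(Z, L) = 11 + Z - 2*L*Z (a(Z, L) = -2*L*Z + (11 + Z) = 11 + Z - 2*L*Z)
(a(2, 8) + W(-2))**2 = ((11 + 2 - 2*8*2) - 2)**2 = ((11 + 2 - 32) - 2)**2 = (-19 - 2)**2 = (-21)**2 = 441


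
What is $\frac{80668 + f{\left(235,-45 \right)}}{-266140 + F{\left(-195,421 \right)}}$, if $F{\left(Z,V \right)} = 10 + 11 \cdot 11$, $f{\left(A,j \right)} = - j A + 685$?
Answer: $- \frac{91928}{266009} \approx -0.34558$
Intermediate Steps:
$f{\left(A,j \right)} = 685 - A j$ ($f{\left(A,j \right)} = - A j + 685 = 685 - A j$)
$F{\left(Z,V \right)} = 131$ ($F{\left(Z,V \right)} = 10 + 121 = 131$)
$\frac{80668 + f{\left(235,-45 \right)}}{-266140 + F{\left(-195,421 \right)}} = \frac{80668 - \left(-685 + 235 \left(-45\right)\right)}{-266140 + 131} = \frac{80668 + \left(685 + 10575\right)}{-266009} = \left(80668 + 11260\right) \left(- \frac{1}{266009}\right) = 91928 \left(- \frac{1}{266009}\right) = - \frac{91928}{266009}$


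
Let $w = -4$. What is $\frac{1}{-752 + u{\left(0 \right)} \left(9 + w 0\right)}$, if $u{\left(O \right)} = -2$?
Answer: $- \frac{1}{770} \approx -0.0012987$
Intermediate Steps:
$\frac{1}{-752 + u{\left(0 \right)} \left(9 + w 0\right)} = \frac{1}{-752 - 2 \left(9 - 0\right)} = \frac{1}{-752 - 2 \left(9 + 0\right)} = \frac{1}{-752 - 18} = \frac{1}{-770} = - \frac{1}{770}$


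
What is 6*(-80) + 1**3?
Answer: -479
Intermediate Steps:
6*(-80) + 1**3 = -480 + 1 = -479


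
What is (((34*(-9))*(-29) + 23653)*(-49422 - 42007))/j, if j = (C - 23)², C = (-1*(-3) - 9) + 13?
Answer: -2973911083/256 ≈ -1.1617e+7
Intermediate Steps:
C = 7 (C = (3 - 9) + 13 = -6 + 13 = 7)
j = 256 (j = (7 - 23)² = (-16)² = 256)
(((34*(-9))*(-29) + 23653)*(-49422 - 42007))/j = (((34*(-9))*(-29) + 23653)*(-49422 - 42007))/256 = ((-306*(-29) + 23653)*(-91429))*(1/256) = ((8874 + 23653)*(-91429))*(1/256) = (32527*(-91429))*(1/256) = -2973911083*1/256 = -2973911083/256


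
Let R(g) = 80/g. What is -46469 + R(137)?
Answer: -6366173/137 ≈ -46468.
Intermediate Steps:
-46469 + R(137) = -46469 + 80/137 = -6366173/137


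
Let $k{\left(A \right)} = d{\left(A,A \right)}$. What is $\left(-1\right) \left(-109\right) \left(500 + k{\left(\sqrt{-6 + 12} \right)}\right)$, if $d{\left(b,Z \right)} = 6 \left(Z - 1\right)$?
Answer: $53846 + 654 \sqrt{6} \approx 55448.0$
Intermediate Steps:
$d{\left(b,Z \right)} = -6 + 6 Z$ ($d{\left(b,Z \right)} = 6 \left(-1 + Z\right) = -6 + 6 Z$)
$k{\left(A \right)} = -6 + 6 A$
$\left(-1\right) \left(-109\right) \left(500 + k{\left(\sqrt{-6 + 12} \right)}\right) = \left(-1\right) \left(-109\right) \left(500 - \left(6 - 6 \sqrt{-6 + 12}\right)\right) = 109 \left(500 - \left(6 - 6 \sqrt{6}\right)\right) = 109 \left(494 + 6 \sqrt{6}\right) = 53846 + 654 \sqrt{6}$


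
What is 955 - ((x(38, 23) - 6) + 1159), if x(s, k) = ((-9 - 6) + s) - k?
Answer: -198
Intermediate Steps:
x(s, k) = -15 + s - k (x(s, k) = (-15 + s) - k = -15 + s - k)
955 - ((x(38, 23) - 6) + 1159) = 955 - (((-15 + 38 - 1*23) - 6) + 1159) = 955 - (((-15 + 38 - 23) - 6) + 1159) = 955 - ((0 - 6) + 1159) = 955 - (-6 + 1159) = 955 - 1*1153 = 955 - 1153 = -198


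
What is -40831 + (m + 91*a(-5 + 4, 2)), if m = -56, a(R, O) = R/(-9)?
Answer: -367892/9 ≈ -40877.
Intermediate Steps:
a(R, O) = -R/9 (a(R, O) = R*(-⅑) = -R/9)
-40831 + (m + 91*a(-5 + 4, 2)) = -40831 + (-56 + 91*(-(-5 + 4)/9)) = -40831 + (-56 + 91*(-⅑*(-1))) = -40831 + (-56 + 91*(⅑)) = -40831 + (-56 + 91/9) = -40831 - 413/9 = -367892/9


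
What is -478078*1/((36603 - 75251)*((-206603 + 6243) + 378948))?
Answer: 239039/3451034512 ≈ 6.9266e-5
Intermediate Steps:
-478078*1/((36603 - 75251)*((-206603 + 6243) + 378948)) = -478078*(-1/(38648*(-200360 + 378948))) = -478078/((-38648*178588)) = -478078/(-6902069024) = -478078*(-1/6902069024) = 239039/3451034512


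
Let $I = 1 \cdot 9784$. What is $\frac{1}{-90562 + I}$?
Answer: $- \frac{1}{80778} \approx -1.238 \cdot 10^{-5}$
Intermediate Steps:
$I = 9784$
$\frac{1}{-90562 + I} = \frac{1}{-90562 + 9784} = \frac{1}{-80778} = - \frac{1}{80778}$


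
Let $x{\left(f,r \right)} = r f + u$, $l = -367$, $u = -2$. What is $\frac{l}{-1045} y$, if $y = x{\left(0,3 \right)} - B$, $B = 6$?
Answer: $- \frac{2936}{1045} \approx -2.8096$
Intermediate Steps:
$x{\left(f,r \right)} = -2 + f r$ ($x{\left(f,r \right)} = r f - 2 = f r - 2 = -2 + f r$)
$y = -8$ ($y = \left(-2 + 0 \cdot 3\right) - 6 = \left(-2 + 0\right) - 6 = -2 - 6 = -8$)
$\frac{l}{-1045} y = - \frac{367}{-1045} \left(-8\right) = \left(-367\right) \left(- \frac{1}{1045}\right) \left(-8\right) = \frac{367}{1045} \left(-8\right) = - \frac{2936}{1045}$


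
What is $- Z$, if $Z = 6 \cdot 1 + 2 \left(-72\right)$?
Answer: $138$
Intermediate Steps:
$Z = -138$ ($Z = 6 - 144 = -138$)
$- Z = \left(-1\right) \left(-138\right) = 138$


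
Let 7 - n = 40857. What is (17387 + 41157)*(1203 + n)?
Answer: -2321093968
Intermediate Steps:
n = -40850 (n = 7 - 1*40857 = 7 - 40857 = -40850)
(17387 + 41157)*(1203 + n) = (17387 + 41157)*(1203 - 40850) = 58544*(-39647) = -2321093968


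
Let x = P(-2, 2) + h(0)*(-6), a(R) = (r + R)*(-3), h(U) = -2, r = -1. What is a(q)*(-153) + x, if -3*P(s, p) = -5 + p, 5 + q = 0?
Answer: -2741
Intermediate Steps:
q = -5 (q = -5 + 0 = -5)
P(s, p) = 5/3 - p/3 (P(s, p) = -(-5 + p)/3 = 5/3 - p/3)
a(R) = 3 - 3*R (a(R) = (-1 + R)*(-3) = 3 - 3*R)
x = 13 (x = (5/3 - ⅓*2) - 2*(-6) = (5/3 - ⅔) + 12 = 1 + 12 = 13)
a(q)*(-153) + x = (3 - 3*(-5))*(-153) + 13 = (3 + 15)*(-153) + 13 = 18*(-153) + 13 = -2754 + 13 = -2741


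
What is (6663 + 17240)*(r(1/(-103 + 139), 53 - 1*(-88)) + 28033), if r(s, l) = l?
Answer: 673443122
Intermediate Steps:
(6663 + 17240)*(r(1/(-103 + 139), 53 - 1*(-88)) + 28033) = (6663 + 17240)*((53 - 1*(-88)) + 28033) = 23903*((53 + 88) + 28033) = 23903*(141 + 28033) = 23903*28174 = 673443122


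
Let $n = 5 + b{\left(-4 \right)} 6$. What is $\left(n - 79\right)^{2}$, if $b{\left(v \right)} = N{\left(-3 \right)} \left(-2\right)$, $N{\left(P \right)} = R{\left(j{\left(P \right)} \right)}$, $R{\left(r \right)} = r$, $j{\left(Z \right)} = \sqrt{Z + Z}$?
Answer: $4612 + 1776 i \sqrt{6} \approx 4612.0 + 4350.3 i$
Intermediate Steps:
$j{\left(Z \right)} = \sqrt{2} \sqrt{Z}$ ($j{\left(Z \right)} = \sqrt{2 Z} = \sqrt{2} \sqrt{Z}$)
$N{\left(P \right)} = \sqrt{2} \sqrt{P}$
$b{\left(v \right)} = - 2 i \sqrt{6}$ ($b{\left(v \right)} = \sqrt{2} \sqrt{-3} \left(-2\right) = \sqrt{2} i \sqrt{3} \left(-2\right) = i \sqrt{6} \left(-2\right) = - 2 i \sqrt{6}$)
$n = 5 - 12 i \sqrt{6}$ ($n = 5 + - 2 i \sqrt{6} \cdot 6 = 5 - 12 i \sqrt{6} \approx 5.0 - 29.394 i$)
$\left(n - 79\right)^{2} = \left(\left(5 - 12 i \sqrt{6}\right) - 79\right)^{2} = \left(-74 - 12 i \sqrt{6}\right)^{2}$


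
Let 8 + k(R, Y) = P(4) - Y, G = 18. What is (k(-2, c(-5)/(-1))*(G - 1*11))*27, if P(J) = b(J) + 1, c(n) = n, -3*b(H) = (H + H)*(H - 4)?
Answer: -2268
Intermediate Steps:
b(H) = -2*H*(-4 + H)/3 (b(H) = -(H + H)*(H - 4)/3 = -2*H*(-4 + H)/3)
P(J) = 1 + 2*J*(4 - J)/3 (P(J) = 2*J*(4 - J)/3 + 1 = 1 + 2*J*(4 - J)/3)
k(R, Y) = -7 - Y (k(R, Y) = -8 + ((1 - ⅔*4*(-4 + 4)) - Y) = -8 + ((1 - ⅔*4*0) - Y) = -8 + ((1 + 0) - Y) = -8 + (1 - Y) = -7 - Y)
(k(-2, c(-5)/(-1))*(G - 1*11))*27 = ((-7 - (-5)/(-1))*(18 - 1*11))*27 = ((-7 - (-5)*(-1))*(18 - 11))*27 = ((-7 - 1*5)*7)*27 = ((-7 - 5)*7)*27 = -12*7*27 = -84*27 = -2268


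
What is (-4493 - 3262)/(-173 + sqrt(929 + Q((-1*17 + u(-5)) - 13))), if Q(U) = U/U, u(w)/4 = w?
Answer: 28545/617 + 165*sqrt(930)/617 ≈ 54.419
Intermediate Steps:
u(w) = 4*w
Q(U) = 1
(-4493 - 3262)/(-173 + sqrt(929 + Q((-1*17 + u(-5)) - 13))) = (-4493 - 3262)/(-173 + sqrt(929 + 1)) = -7755/(-173 + sqrt(930))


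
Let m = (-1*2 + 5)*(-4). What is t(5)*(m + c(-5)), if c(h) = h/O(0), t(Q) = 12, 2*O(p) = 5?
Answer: -168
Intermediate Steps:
O(p) = 5/2 (O(p) = (1/2)*5 = 5/2)
m = -12 (m = (-2 + 5)*(-4) = 3*(-4) = -12)
c(h) = 2*h/5 (c(h) = h/(5/2) = h*(2/5) = 2*h/5)
t(5)*(m + c(-5)) = 12*(-12 + (2/5)*(-5)) = 12*(-12 - 2) = 12*(-14) = -168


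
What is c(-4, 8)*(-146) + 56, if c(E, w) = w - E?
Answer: -1696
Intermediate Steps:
c(-4, 8)*(-146) + 56 = (8 - 1*(-4))*(-146) + 56 = (8 + 4)*(-146) + 56 = 12*(-146) + 56 = -1752 + 56 = -1696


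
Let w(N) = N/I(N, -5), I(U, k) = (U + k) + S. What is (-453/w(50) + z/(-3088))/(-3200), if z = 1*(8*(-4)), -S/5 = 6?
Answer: 262267/6176000 ≈ 0.042466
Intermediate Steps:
S = -30 (S = -5*6 = -30)
I(U, k) = -30 + U + k (I(U, k) = (U + k) - 30 = -30 + U + k)
w(N) = N/(-35 + N) (w(N) = N/(-30 + N - 5) = N/(-35 + N))
z = -32 (z = 1*(-32) = -32)
(-453/w(50) + z/(-3088))/(-3200) = (-453/(50/(-35 + 50)) - 32/(-3088))/(-3200) = (-453/(50/15) - 32*(-1/3088))*(-1/3200) = (-453/(50*(1/15)) + 2/193)*(-1/3200) = (-453/10/3 + 2/193)*(-1/3200) = (-453*3/10 + 2/193)*(-1/3200) = (-1359/10 + 2/193)*(-1/3200) = -262267/1930*(-1/3200) = 262267/6176000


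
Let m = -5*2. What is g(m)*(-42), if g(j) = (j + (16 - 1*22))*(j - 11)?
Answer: -14112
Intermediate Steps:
m = -10
g(j) = (-11 + j)*(-6 + j) (g(j) = (j + (16 - 22))*(-11 + j) = (j - 6)*(-11 + j) = (-6 + j)*(-11 + j) = (-11 + j)*(-6 + j))
g(m)*(-42) = (66 + (-10)**2 - 17*(-10))*(-42) = (66 + 100 + 170)*(-42) = 336*(-42) = -14112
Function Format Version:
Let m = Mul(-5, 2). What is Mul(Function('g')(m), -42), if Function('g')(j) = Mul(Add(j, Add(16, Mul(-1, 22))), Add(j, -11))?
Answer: -14112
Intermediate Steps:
m = -10
Function('g')(j) = Mul(Add(-11, j), Add(-6, j)) (Function('g')(j) = Mul(Add(j, Add(16, -22)), Add(-11, j)) = Mul(Add(j, -6), Add(-11, j)) = Mul(Add(-6, j), Add(-11, j)) = Mul(Add(-11, j), Add(-6, j)))
Mul(Function('g')(m), -42) = Mul(Add(66, Pow(-10, 2), Mul(-17, -10)), -42) = Mul(Add(66, 100, 170), -42) = Mul(336, -42) = -14112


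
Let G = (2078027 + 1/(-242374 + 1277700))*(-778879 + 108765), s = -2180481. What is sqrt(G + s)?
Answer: I*sqrt(373159761775362593193862)/517663 ≈ 1.1801e+6*I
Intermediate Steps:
G = -720853484720767771/517663 (G = (2078027 + 1/1035326)*(-670114) = (2151435381803/1035326)*(-670114) = -720853484720767771/517663 ≈ -1.3925e+12)
sqrt(G + s) = sqrt(-720853484720767771/517663 - 2180481) = sqrt(-720854613475103674/517663) = I*sqrt(373159761775362593193862)/517663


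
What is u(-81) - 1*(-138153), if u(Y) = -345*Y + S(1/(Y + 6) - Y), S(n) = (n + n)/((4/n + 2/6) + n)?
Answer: 3078482774950/18533913 ≈ 1.6610e+5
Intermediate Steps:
S(n) = 2*n/(⅓ + n + 4/n) (S(n) = (2*n)/((4/n + 2*(⅙)) + n) = (2*n)/((4/n + ⅓) + n) = (2*n)/((⅓ + 4/n) + n) = (2*n)/(⅓ + n + 4/n) = 2*n/(⅓ + n + 4/n))
u(Y) = -345*Y + 6*(1/(6 + Y) - Y)²/(12 + 1/(6 + Y) - Y + 3*(1/(6 + Y) - Y)²) (u(Y) = -345*Y + 6*(1/(Y + 6) - Y)²/(12 + (1/(Y + 6) - Y) + 3*(1/(Y + 6) - Y)²) = -345*Y + 6*(1/(6 + Y) - Y)²/(12 + (1/(6 + Y) - Y) + 3*(1/(6 + Y) - Y)²) = -345*Y + 6*(1/(6 + Y) - Y)²/(12 + 1/(6 + Y) - Y + 3*(1/(6 + Y) - Y)²))
u(-81) - 1*(-138153) = 3*(2 - 50739*(-81) - 11706*(-81)³ - 8327*(-81)² - 4023*(-81)⁴ - 345*(-81)⁵)/(441 + 3*(-81)⁴ + 35*(-81)³ + 73*(-81) + 102*(-81)²) - 1*(-138153) = 3*(2 + 4109859 - 11706*(-531441) - 8327*6561 - 4023*43046721 - 345*(-3486784401))/(441 + 3*43046721 + 35*(-531441) - 5913 + 102*6561) + 138153 = 3*(2 + 4109859 + 6221048346 - 54633447 - 173176958583 + 1202940618345)/(441 + 129140163 - 18600435 - 5913 + 669222) + 138153 = 3*1035934184522/111203478 + 138153 = 3*(1/111203478)*1035934184522 + 138153 = 517967092261/18533913 + 138153 = 3078482774950/18533913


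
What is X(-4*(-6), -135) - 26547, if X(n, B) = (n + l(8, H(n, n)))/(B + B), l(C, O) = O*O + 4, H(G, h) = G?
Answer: -3584147/135 ≈ -26549.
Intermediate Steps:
l(C, O) = 4 + O**2 (l(C, O) = O**2 + 4 = 4 + O**2)
X(n, B) = (4 + n + n**2)/(2*B) (X(n, B) = (n + (4 + n**2))/(B + B) = (4 + n + n**2)/((2*B)) = (4 + n + n**2)*(1/(2*B)) = (4 + n + n**2)/(2*B))
X(-4*(-6), -135) - 26547 = (1/2)*(4 - 4*(-6) + (-4*(-6))**2)/(-135) - 26547 = (1/2)*(-1/135)*(4 + 24 + 24**2) - 26547 = (1/2)*(-1/135)*(4 + 24 + 576) - 26547 = (1/2)*(-1/135)*604 - 26547 = -302/135 - 26547 = -3584147/135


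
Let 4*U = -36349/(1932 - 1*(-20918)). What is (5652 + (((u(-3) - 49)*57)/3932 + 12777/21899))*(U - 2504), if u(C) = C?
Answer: -6962358197898609771/491885483450 ≈ -1.4154e+7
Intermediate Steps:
U = -36349/91400 (U = (-36349/(1932 - 1*(-20918)))/4 = (-36349/(1932 + 20918))/4 = (-36349/22850)/4 = (-36349*1/22850)/4 = (1/4)*(-36349/22850) = -36349/91400 ≈ -0.39769)
(5652 + (((u(-3) - 49)*57)/3932 + 12777/21899))*(U - 2504) = (5652 + (((-3 - 49)*57)/3932 + 12777/21899))*(-36349/91400 - 2504) = (5652 + (-52*57*(1/3932) + 12777*(1/21899)))*(-228901949/91400) = (5652 + (-2964*1/3932 + 12777/21899))*(-228901949/91400) = (5652 + (-741/983 + 12777/21899))*(-228901949/91400) = (5652 - 3667368/21526717)*(-228901949/91400) = (121665337116/21526717)*(-228901949/91400) = -6962358197898609771/491885483450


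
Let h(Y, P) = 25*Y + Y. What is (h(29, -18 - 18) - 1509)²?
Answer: 570025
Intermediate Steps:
h(Y, P) = 26*Y
(h(29, -18 - 18) - 1509)² = (26*29 - 1509)² = (754 - 1509)² = (-755)² = 570025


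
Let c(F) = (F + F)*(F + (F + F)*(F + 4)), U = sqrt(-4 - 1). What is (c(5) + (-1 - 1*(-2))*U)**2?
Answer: (950 + I*sqrt(5))**2 ≈ 9.025e+5 + 4249.0*I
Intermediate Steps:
U = I*sqrt(5) (U = sqrt(-5) = I*sqrt(5) ≈ 2.2361*I)
c(F) = 2*F*(F + 2*F*(4 + F)) (c(F) = (2*F)*(F + (2*F)*(4 + F)) = (2*F)*(F + 2*F*(4 + F)) = 2*F*(F + 2*F*(4 + F)))
(c(5) + (-1 - 1*(-2))*U)**2 = (5**2*(18 + 4*5) + (-1 - 1*(-2))*(I*sqrt(5)))**2 = (25*(18 + 20) + (-1 + 2)*(I*sqrt(5)))**2 = (25*38 + 1*(I*sqrt(5)))**2 = (950 + I*sqrt(5))**2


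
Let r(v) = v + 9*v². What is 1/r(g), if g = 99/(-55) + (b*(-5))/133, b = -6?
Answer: 442225/9169626 ≈ 0.048227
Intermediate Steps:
g = -1047/665 (g = 99/(-55) - 6*(-5)/133 = 99*(-1/55) + 30*(1/133) = -9/5 + 30/133 = -1047/665 ≈ -1.5744)
1/r(g) = 1/(-1047*(1 + 9*(-1047/665))/665) = 1/(-1047*(1 - 9423/665)/665) = 1/(-1047/665*(-8758/665)) = 1/(9169626/442225) = 442225/9169626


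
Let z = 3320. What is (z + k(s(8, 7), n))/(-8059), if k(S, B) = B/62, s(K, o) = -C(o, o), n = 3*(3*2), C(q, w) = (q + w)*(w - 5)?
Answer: -102929/249829 ≈ -0.41200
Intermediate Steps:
C(q, w) = (-5 + w)*(q + w) (C(q, w) = (q + w)*(-5 + w) = (-5 + w)*(q + w))
n = 18 (n = 3*6 = 18)
s(K, o) = -2*o² + 10*o (s(K, o) = -(o² - 5*o - 5*o + o*o) = -(o² - 5*o - 5*o + o²) = -(-10*o + 2*o²) = -2*o² + 10*o)
k(S, B) = B/62 (k(S, B) = B*(1/62) = B/62)
(z + k(s(8, 7), n))/(-8059) = (3320 + (1/62)*18)/(-8059) = (3320 + 9/31)*(-1/8059) = (102929/31)*(-1/8059) = -102929/249829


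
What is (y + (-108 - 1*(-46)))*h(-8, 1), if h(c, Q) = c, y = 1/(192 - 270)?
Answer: 19348/39 ≈ 496.10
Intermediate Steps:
y = -1/78 (y = 1/(-78) = -1/78 ≈ -0.012821)
(y + (-108 - 1*(-46)))*h(-8, 1) = (-1/78 + (-108 - 1*(-46)))*(-8) = (-1/78 + (-108 + 46))*(-8) = (-1/78 - 62)*(-8) = -4837/78*(-8) = 19348/39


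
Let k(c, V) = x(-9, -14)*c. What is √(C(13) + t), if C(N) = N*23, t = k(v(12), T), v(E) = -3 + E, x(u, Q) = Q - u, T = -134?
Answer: √254 ≈ 15.937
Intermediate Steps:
k(c, V) = -5*c (k(c, V) = (-14 - 1*(-9))*c = (-14 + 9)*c = -5*c)
t = -45 (t = -5*(-3 + 12) = -5*9 = -45)
C(N) = 23*N
√(C(13) + t) = √(23*13 - 45) = √(299 - 45) = √254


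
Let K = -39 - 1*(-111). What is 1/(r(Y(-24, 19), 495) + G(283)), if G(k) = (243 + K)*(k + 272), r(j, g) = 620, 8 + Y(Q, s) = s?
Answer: 1/175445 ≈ 5.6998e-6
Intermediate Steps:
K = 72 (K = -39 + 111 = 72)
Y(Q, s) = -8 + s
G(k) = 85680 + 315*k (G(k) = (243 + 72)*(k + 272) = 315*(272 + k) = 85680 + 315*k)
1/(r(Y(-24, 19), 495) + G(283)) = 1/(620 + (85680 + 315*283)) = 1/(620 + (85680 + 89145)) = 1/(620 + 174825) = 1/175445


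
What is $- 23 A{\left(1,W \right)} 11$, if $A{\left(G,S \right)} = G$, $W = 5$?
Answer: $-253$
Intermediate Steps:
$- 23 A{\left(1,W \right)} 11 = \left(-23\right) 1 \cdot 11 = \left(-23\right) 11 = -253$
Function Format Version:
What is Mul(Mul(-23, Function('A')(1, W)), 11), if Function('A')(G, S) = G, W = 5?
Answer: -253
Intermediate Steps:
Mul(Mul(-23, Function('A')(1, W)), 11) = Mul(Mul(-23, 1), 11) = Mul(-23, 11) = -253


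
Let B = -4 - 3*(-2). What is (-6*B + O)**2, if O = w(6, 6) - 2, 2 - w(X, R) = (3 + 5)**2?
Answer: 5776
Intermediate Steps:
B = 2 (B = -4 + 6 = 2)
w(X, R) = -62 (w(X, R) = 2 - (3 + 5)**2 = 2 - 1*8**2 = 2 - 1*64 = 2 - 64 = -62)
O = -64 (O = -62 - 2 = -64)
(-6*B + O)**2 = (-6*2 - 64)**2 = (-12 - 64)**2 = (-76)**2 = 5776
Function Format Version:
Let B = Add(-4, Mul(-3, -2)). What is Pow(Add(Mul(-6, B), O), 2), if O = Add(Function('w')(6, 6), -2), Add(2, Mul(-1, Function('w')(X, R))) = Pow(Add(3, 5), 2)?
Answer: 5776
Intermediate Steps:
B = 2 (B = Add(-4, 6) = 2)
Function('w')(X, R) = -62 (Function('w')(X, R) = Add(2, Mul(-1, Pow(Add(3, 5), 2))) = Add(2, Mul(-1, Pow(8, 2))) = Add(2, Mul(-1, 64)) = Add(2, -64) = -62)
O = -64 (O = Add(-62, -2) = -64)
Pow(Add(Mul(-6, B), O), 2) = Pow(Add(Mul(-6, 2), -64), 2) = Pow(Add(-12, -64), 2) = Pow(-76, 2) = 5776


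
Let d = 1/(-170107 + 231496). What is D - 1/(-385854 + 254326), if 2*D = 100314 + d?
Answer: 404986296192697/8074372392 ≈ 50157.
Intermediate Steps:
d = 1/61389 ≈ 1.6290e-5
D = 6158176147/122778 (D = (100314 + 1/61389)/2 = (½)*(6158176147/61389) = 6158176147/122778 ≈ 50157.)
D - 1/(-385854 + 254326) = 6158176147/122778 - 1/(-385854 + 254326) = 6158176147/122778 - 1/(-131528) = 6158176147/122778 - 1*(-1/131528) = 6158176147/122778 + 1/131528 = 404986296192697/8074372392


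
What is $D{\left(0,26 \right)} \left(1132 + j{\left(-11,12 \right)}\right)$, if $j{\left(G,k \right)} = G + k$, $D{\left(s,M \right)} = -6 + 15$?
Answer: $10197$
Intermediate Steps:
$D{\left(s,M \right)} = 9$
$D{\left(0,26 \right)} \left(1132 + j{\left(-11,12 \right)}\right) = 9 \left(1132 + \left(-11 + 12\right)\right) = 9 \left(1132 + 1\right) = 9 \cdot 1133 = 10197$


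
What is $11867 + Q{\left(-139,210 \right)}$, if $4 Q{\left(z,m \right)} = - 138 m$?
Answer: $4622$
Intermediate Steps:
$Q{\left(z,m \right)} = - \frac{69 m}{2}$ ($Q{\left(z,m \right)} = \frac{\left(-138\right) m}{4} = - \frac{69 m}{2}$)
$11867 + Q{\left(-139,210 \right)} = 11867 - 7245 = 4622$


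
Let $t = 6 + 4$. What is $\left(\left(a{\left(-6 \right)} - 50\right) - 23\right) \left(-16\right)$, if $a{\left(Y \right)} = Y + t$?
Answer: $1104$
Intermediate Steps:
$t = 10$
$a{\left(Y \right)} = 10 + Y$ ($a{\left(Y \right)} = Y + 10 = 10 + Y$)
$\left(\left(a{\left(-6 \right)} - 50\right) - 23\right) \left(-16\right) = \left(\left(\left(10 - 6\right) - 50\right) - 23\right) \left(-16\right) = \left(\left(4 - 50\right) - 23\right) \left(-16\right) = \left(-46 - 23\right) \left(-16\right) = \left(-69\right) \left(-16\right) = 1104$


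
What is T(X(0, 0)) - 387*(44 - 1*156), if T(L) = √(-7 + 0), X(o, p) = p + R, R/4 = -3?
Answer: 43344 + I*√7 ≈ 43344.0 + 2.6458*I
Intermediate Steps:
R = -12 (R = 4*(-3) = -12)
X(o, p) = -12 + p (X(o, p) = p - 12 = -12 + p)
T(L) = I*√7 (T(L) = √(-7) = I*√7)
T(X(0, 0)) - 387*(44 - 1*156) = I*√7 - 387*(44 - 1*156) = I*√7 - 387*(44 - 156) = I*√7 - 387*(-112) = I*√7 + 43344 = 43344 + I*√7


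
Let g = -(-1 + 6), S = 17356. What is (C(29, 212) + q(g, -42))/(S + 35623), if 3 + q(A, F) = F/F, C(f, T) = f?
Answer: 27/52979 ≈ 0.00050964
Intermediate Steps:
g = -5 (g = -1*5 = -5)
q(A, F) = -2 (q(A, F) = -3 + F/F = -3 + 1 = -2)
(C(29, 212) + q(g, -42))/(S + 35623) = (29 - 2)/(17356 + 35623) = 27/52979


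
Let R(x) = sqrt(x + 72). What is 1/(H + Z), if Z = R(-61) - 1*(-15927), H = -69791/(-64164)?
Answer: 65576238026316/1044504024845204905 - 4117018896*sqrt(11)/1044504024845204905 ≈ 6.2769e-5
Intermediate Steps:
H = 69791/64164 (H = -69791*(-1/64164) = 69791/64164 ≈ 1.0877)
R(x) = sqrt(72 + x)
Z = 15927 + sqrt(11) (Z = sqrt(72 - 61) - 1*(-15927) = sqrt(11) + 15927 = 15927 + sqrt(11) ≈ 15930.)
1/(H + Z) = 1/(69791/64164 + (15927 + sqrt(11))) = 1/(1022009819/64164 + sqrt(11))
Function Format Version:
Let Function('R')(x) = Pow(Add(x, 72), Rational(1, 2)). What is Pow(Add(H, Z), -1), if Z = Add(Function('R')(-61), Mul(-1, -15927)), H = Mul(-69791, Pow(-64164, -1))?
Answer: Add(Rational(65576238026316, 1044504024845204905), Mul(Rational(-4117018896, 1044504024845204905), Pow(11, Rational(1, 2)))) ≈ 6.2769e-5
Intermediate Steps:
H = Rational(69791, 64164) (H = Mul(-69791, Rational(-1, 64164)) = Rational(69791, 64164) ≈ 1.0877)
Function('R')(x) = Pow(Add(72, x), Rational(1, 2))
Z = Add(15927, Pow(11, Rational(1, 2))) (Z = Add(Pow(Add(72, -61), Rational(1, 2)), Mul(-1, -15927)) = Add(Pow(11, Rational(1, 2)), 15927) = Add(15927, Pow(11, Rational(1, 2))) ≈ 15930.)
Pow(Add(H, Z), -1) = Pow(Add(Rational(69791, 64164), Add(15927, Pow(11, Rational(1, 2)))), -1) = Pow(Add(Rational(1022009819, 64164), Pow(11, Rational(1, 2))), -1)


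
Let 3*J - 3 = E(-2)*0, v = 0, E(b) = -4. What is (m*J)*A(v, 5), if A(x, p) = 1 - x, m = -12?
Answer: -12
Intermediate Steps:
J = 1 (J = 1 + (-4*0)/3 = 1 + (⅓)*0 = 1 + 0 = 1)
(m*J)*A(v, 5) = (-12*1)*(1 - 1*0) = -12*(1 + 0) = -12*1 = -12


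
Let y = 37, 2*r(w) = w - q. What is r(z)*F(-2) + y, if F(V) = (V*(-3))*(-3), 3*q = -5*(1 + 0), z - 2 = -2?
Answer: 22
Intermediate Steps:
z = 0 (z = 2 - 2 = 0)
q = -5/3 (q = (-5*(1 + 0))/3 = (-5*1)/3 = (1/3)*(-5) = -5/3 ≈ -1.6667)
r(w) = 5/6 + w/2 (r(w) = (w - 1*(-5/3))/2 = (w + 5/3)/2 = (5/3 + w)/2 = 5/6 + w/2)
F(V) = 9*V (F(V) = -3*V*(-3) = 9*V)
r(z)*F(-2) + y = (5/6 + (1/2)*0)*(9*(-2)) + 37 = (5/6 + 0)*(-18) + 37 = (5/6)*(-18) + 37 = -15 + 37 = 22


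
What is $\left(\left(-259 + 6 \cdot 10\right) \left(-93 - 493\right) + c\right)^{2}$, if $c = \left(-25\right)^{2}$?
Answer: $13744983121$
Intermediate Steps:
$c = 625$
$\left(\left(-259 + 6 \cdot 10\right) \left(-93 - 493\right) + c\right)^{2} = \left(\left(-259 + 6 \cdot 10\right) \left(-93 - 493\right) + 625\right)^{2} = \left(\left(-259 + 60\right) \left(-586\right) + 625\right)^{2} = \left(\left(-199\right) \left(-586\right) + 625\right)^{2} = \left(116614 + 625\right)^{2} = 117239^{2} = 13744983121$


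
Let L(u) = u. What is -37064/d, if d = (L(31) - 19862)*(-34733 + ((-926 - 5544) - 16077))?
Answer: -4633/141989960 ≈ -3.2629e-5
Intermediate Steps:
d = 1135919680 (d = (31 - 19862)*(-34733 + ((-926 - 5544) - 16077)) = -19831*(-34733 + (-6470 - 16077)) = -19831*(-34733 - 22547) = -19831*(-57280) = 1135919680)
-37064/d = -37064/1135919680 = -37064*1/1135919680 = -4633/141989960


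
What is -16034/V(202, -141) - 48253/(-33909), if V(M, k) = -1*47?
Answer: 545964797/1593723 ≈ 342.57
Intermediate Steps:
V(M, k) = -47
-16034/V(202, -141) - 48253/(-33909) = -16034/(-47) - 48253/(-33909) = -16034*(-1/47) - 48253*(-1/33909) = 16034/47 + 48253/33909 = 545964797/1593723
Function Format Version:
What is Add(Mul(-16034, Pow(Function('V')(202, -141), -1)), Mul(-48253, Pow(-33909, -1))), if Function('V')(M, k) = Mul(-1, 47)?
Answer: Rational(545964797, 1593723) ≈ 342.57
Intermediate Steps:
Function('V')(M, k) = -47
Add(Mul(-16034, Pow(Function('V')(202, -141), -1)), Mul(-48253, Pow(-33909, -1))) = Add(Mul(-16034, Pow(-47, -1)), Mul(-48253, Pow(-33909, -1))) = Add(Mul(-16034, Rational(-1, 47)), Mul(-48253, Rational(-1, 33909))) = Add(Rational(16034, 47), Rational(48253, 33909)) = Rational(545964797, 1593723)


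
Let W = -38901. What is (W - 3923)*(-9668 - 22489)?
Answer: 1377091368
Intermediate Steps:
(W - 3923)*(-9668 - 22489) = (-38901 - 3923)*(-9668 - 22489) = -42824*(-32157) = 1377091368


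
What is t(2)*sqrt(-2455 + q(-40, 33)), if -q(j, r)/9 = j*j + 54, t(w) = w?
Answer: 2*I*sqrt(17341) ≈ 263.37*I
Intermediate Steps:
q(j, r) = -486 - 9*j**2 (q(j, r) = -9*(j*j + 54) = -9*(j**2 + 54) = -9*(54 + j**2) = -486 - 9*j**2)
t(2)*sqrt(-2455 + q(-40, 33)) = 2*sqrt(-2455 + (-486 - 9*(-40)**2)) = 2*sqrt(-2455 + (-486 - 9*1600)) = 2*sqrt(-2455 + (-486 - 14400)) = 2*sqrt(-2455 - 14886) = 2*sqrt(-17341) = 2*(I*sqrt(17341)) = 2*I*sqrt(17341)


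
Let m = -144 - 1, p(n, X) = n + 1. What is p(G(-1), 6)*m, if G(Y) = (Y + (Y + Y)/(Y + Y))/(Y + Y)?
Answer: -145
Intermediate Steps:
G(Y) = (1 + Y)/(2*Y) (G(Y) = (Y + (2*Y)/((2*Y)))/((2*Y)) = (Y + (2*Y)*(1/(2*Y)))*(1/(2*Y)) = (Y + 1)*(1/(2*Y)) = (1 + Y)*(1/(2*Y)) = (1 + Y)/(2*Y))
p(n, X) = 1 + n
m = -145
p(G(-1), 6)*m = (1 + (½)*(1 - 1)/(-1))*(-145) = (1 + (½)*(-1)*0)*(-145) = (1 + 0)*(-145) = 1*(-145) = -145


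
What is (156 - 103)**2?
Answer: 2809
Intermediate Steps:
(156 - 103)**2 = 53**2 = 2809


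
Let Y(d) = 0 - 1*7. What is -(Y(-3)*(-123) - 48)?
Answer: -813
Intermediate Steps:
Y(d) = -7 (Y(d) = 0 - 7 = -7)
-(Y(-3)*(-123) - 48) = -(-7*(-123) - 48) = -(861 - 48) = -1*813 = -813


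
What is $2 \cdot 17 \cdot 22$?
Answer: $748$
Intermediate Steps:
$2 \cdot 17 \cdot 22 = 34 \cdot 22 = 748$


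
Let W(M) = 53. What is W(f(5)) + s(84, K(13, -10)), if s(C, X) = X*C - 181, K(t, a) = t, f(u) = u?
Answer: 964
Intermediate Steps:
s(C, X) = -181 + C*X (s(C, X) = C*X - 181 = -181 + C*X)
W(f(5)) + s(84, K(13, -10)) = 53 + (-181 + 84*13) = 53 + (-181 + 1092) = 53 + 911 = 964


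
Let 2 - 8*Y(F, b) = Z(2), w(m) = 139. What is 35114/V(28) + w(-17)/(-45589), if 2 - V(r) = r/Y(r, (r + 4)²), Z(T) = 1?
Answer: -800421502/5060379 ≈ -158.17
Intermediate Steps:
Y(F, b) = ⅛ (Y(F, b) = ¼ - ⅛*1 = ¼ - ⅛ = ⅛)
V(r) = 2 - 8*r (V(r) = 2 - r/⅛ = 2 - r*8 = 2 - 8*r)
35114/V(28) + w(-17)/(-45589) = 35114/(2 - 8*28) + 139/(-45589) = 35114/(2 - 224) + 139*(-1/45589) = 35114/(-222) - 139/45589 = 35114*(-1/222) - 139/45589 = -17557/111 - 139/45589 = -800421502/5060379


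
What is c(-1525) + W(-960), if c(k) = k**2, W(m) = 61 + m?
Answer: 2324726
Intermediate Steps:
c(-1525) + W(-960) = (-1525)**2 + (61 - 960) = 2325625 - 899 = 2324726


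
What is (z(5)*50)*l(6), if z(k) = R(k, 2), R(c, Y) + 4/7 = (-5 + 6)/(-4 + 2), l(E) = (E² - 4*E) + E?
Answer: -6750/7 ≈ -964.29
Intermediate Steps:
l(E) = E² - 3*E
R(c, Y) = -15/14 (R(c, Y) = -4/7 + (-5 + 6)/(-4 + 2) = -4/7 + 1/(-2) = -4/7 + 1*(-½) = -4/7 - ½ = -15/14)
z(k) = -15/14
(z(5)*50)*l(6) = (-15/14*50)*(6*(-3 + 6)) = -2250*3/7 = -375/7*18 = -6750/7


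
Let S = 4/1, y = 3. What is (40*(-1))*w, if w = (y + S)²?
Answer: -1960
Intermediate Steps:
S = 4 (S = 4*1 = 4)
w = 49 (w = (3 + 4)² = 7² = 49)
(40*(-1))*w = (40*(-1))*49 = -40*49 = -1960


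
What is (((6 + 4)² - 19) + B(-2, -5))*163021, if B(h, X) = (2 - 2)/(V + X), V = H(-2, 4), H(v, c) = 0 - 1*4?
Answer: 13204701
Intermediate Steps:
H(v, c) = -4 (H(v, c) = 0 - 4 = -4)
V = -4
B(h, X) = 0 (B(h, X) = (2 - 2)/(-4 + X) = 0/(-4 + X) = 0)
(((6 + 4)² - 19) + B(-2, -5))*163021 = (((6 + 4)² - 19) + 0)*163021 = ((10² - 19) + 0)*163021 = ((100 - 19) + 0)*163021 = (81 + 0)*163021 = 81*163021 = 13204701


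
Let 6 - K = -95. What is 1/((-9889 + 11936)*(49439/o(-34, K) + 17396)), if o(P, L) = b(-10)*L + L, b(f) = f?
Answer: 909/32267935675 ≈ 2.8170e-8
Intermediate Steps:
K = 101 (K = 6 - 1*(-95) = 6 + 95 = 101)
o(P, L) = -9*L (o(P, L) = -10*L + L = -9*L)
1/((-9889 + 11936)*(49439/o(-34, K) + 17396)) = 1/((-9889 + 11936)*(49439/((-9*101)) + 17396)) = 1/(2047*(49439/(-909) + 17396)) = 1/(2047*(49439*(-1/909) + 17396)) = 1/(2047*(-49439/909 + 17396)) = 1/(2047*(15763525/909)) = 1/(32267935675/909) = 909/32267935675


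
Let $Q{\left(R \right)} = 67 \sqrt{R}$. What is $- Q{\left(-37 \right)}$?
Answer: $- 67 i \sqrt{37} \approx - 407.54 i$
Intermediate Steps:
$- Q{\left(-37 \right)} = - 67 \sqrt{-37} = - 67 i \sqrt{37}$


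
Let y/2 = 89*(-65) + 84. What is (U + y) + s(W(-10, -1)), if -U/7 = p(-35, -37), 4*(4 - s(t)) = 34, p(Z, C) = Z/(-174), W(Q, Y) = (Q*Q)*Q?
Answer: -992488/87 ≈ -11408.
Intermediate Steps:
W(Q, Y) = Q³ (W(Q, Y) = Q²*Q = Q³)
p(Z, C) = -Z/174 (p(Z, C) = Z*(-1/174) = -Z/174)
s(t) = -9/2 (s(t) = 4 - ¼*34 = 4 - 17/2 = -9/2)
y = -11402 (y = 2*(89*(-65) + 84) = 2*(-5785 + 84) = 2*(-5701) = -11402)
U = -245/174 (U = -(-7)*(-35)/174 = -7*35/174 = -245/174 ≈ -1.4080)
(U + y) + s(W(-10, -1)) = (-245/174 - 11402) - 9/2 = -1984193/174 - 9/2 = -992488/87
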